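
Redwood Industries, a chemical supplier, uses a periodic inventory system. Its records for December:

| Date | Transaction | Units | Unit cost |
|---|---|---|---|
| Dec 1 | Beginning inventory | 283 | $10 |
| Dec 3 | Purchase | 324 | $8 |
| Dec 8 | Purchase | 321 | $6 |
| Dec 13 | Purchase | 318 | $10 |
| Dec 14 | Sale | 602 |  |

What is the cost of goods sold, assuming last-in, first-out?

COGS = $4,884

Dec 14, 602 sold [LIFO — newest first]: 318 @ $10 + 284 @ $6 = $4,884
Ending inventory: 283 @ $10 + 324 @ $8 + 37 @ $6 = $5,644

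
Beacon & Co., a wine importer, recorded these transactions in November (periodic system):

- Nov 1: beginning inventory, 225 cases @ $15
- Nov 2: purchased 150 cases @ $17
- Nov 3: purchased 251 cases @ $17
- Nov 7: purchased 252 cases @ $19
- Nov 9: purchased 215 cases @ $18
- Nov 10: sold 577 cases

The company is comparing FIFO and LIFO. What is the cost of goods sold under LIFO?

COGS = $10,528

FIFO COGS: 225 @ $15 + 150 @ $17 + 202 @ $17 = $9,359
LIFO COGS: 215 @ $18 + 252 @ $19 + 110 @ $17 = $10,528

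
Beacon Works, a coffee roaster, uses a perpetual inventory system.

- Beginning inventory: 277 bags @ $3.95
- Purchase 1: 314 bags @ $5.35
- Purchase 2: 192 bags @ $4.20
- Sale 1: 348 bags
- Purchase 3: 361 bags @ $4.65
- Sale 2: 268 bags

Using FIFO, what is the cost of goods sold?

Sale 1 (348) [FIFO — oldest first]: 277 @ $3.95 + 71 @ $5.35 = $1,474.00
Sale 2 (268) [FIFO — oldest first]: 243 @ $5.35 + 25 @ $4.20 = $1,405.05
Total COGS = $1,474.00 + $1,405.05 = $2,879.05
Ending inventory: 167 @ $4.20 + 361 @ $4.65 = $2,380.05
Check: goods available $5,259.10 = COGS $2,879.05 + ending $2,380.05

COGS = $2,879.05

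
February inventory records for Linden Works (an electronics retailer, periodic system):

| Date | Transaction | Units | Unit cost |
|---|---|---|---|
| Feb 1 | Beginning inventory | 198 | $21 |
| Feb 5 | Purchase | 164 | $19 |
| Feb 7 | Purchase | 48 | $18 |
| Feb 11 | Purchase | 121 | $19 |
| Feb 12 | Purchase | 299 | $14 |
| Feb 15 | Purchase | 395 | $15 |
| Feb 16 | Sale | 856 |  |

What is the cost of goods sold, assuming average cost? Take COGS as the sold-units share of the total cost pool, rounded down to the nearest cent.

COGS = $14,358.43

Feb 16, sell 856: 856/1225 × $20,548.00 → $14,358.43
Ending inventory (cost pool remaining) = $6,189.57
Check: goods available $20,548.00 = COGS $14,358.43 + ending $6,189.57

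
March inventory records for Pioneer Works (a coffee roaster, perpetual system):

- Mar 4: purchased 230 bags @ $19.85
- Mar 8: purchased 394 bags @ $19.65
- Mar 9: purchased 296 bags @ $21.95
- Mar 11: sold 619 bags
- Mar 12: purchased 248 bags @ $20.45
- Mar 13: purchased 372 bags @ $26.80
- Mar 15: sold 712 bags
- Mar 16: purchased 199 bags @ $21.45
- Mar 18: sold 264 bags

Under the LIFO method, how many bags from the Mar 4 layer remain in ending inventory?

Mar 11, 619 sold [LIFO — newest first]: 296 @ $21.95 + 323 @ $19.65 = $12,844.15
Mar 15, 712 sold [LIFO — newest first]: 372 @ $26.80 + 248 @ $20.45 + 71 @ $19.65 + 21 @ $19.85 = $16,853.20
Mar 18, 264 sold [LIFO — newest first]: 199 @ $21.45 + 65 @ $19.85 = $5,558.80
Total COGS = $12,844.15 + $16,853.20 + $5,558.80 = $35,256.15
Ending inventory: 144 @ $19.85 = $2,858.40

144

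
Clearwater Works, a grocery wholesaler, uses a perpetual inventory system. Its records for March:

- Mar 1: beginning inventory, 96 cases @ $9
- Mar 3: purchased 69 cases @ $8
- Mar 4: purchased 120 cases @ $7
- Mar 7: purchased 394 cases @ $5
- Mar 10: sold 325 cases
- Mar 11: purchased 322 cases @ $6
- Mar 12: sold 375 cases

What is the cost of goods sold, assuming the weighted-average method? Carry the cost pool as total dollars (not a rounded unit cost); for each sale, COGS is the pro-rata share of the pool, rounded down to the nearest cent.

COGS = $4,316.71

After Mar 1: 96 on hand, pool $864.00 (≈ $9.0000 each)
After Mar 3: 165 on hand, pool $1,416.00 (≈ $8.5818 each)
After Mar 4: 285 on hand, pool $2,256.00 (≈ $7.9158 each)
After Mar 7: 679 on hand, pool $4,226.00 (≈ $6.2239 each)
Mar 10, sell 325: 325/679 × $4,226.00 → $2,022.75
After Mar 11: 676 on hand, pool $4,135.25 (≈ $6.1172 each)
Mar 12, sell 375: 375/676 × $4,135.25 → $2,293.96
Total COGS = $2,022.75 + $2,293.96 = $4,316.71
Ending inventory (cost pool remaining) = $1,841.29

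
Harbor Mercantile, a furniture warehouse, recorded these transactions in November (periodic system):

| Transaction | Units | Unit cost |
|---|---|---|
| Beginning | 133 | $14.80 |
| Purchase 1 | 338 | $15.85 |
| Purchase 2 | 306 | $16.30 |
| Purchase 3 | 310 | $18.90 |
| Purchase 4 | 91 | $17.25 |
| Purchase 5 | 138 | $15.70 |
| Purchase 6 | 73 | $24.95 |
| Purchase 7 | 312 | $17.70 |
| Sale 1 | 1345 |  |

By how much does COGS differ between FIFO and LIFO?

FIFO COGS: 133 @ $14.80 + 338 @ $15.85 + 306 @ $16.30 + 310 @ $18.90 + 91 @ $17.25 + 138 @ $15.70 + 29 @ $24.95 = $22,632.40
LIFO COGS: 312 @ $17.70 + 73 @ $24.95 + 138 @ $15.70 + 91 @ $17.25 + 310 @ $18.90 + 306 @ $16.30 + 115 @ $15.85 = $23,749.65
Difference = |$22,632.40 − $23,749.65| = $1,117.25

$1,117.25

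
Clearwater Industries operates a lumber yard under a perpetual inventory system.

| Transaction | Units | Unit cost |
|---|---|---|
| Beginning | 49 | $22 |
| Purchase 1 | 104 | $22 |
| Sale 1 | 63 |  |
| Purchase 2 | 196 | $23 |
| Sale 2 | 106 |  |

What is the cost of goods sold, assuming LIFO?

COGS = $3,824

Sale 1 (63) [LIFO — newest first]: 63 @ $22 = $1,386
Sale 2 (106) [LIFO — newest first]: 106 @ $23 = $2,438
Total COGS = $1,386 + $2,438 = $3,824
Ending inventory: 49 @ $22 + 41 @ $22 + 90 @ $23 = $4,050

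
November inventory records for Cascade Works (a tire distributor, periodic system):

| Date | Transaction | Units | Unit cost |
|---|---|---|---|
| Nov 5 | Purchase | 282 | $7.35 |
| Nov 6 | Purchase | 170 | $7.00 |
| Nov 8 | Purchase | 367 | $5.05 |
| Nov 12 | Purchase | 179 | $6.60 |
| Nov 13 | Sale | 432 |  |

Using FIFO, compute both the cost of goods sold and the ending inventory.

Nov 13, 432 sold [FIFO — oldest first]: 282 @ $7.35 + 150 @ $7.00 = $3,122.70
Ending inventory: 20 @ $7.00 + 367 @ $5.05 + 179 @ $6.60 = $3,174.75

COGS = $3,122.70; ending inventory = $3,174.75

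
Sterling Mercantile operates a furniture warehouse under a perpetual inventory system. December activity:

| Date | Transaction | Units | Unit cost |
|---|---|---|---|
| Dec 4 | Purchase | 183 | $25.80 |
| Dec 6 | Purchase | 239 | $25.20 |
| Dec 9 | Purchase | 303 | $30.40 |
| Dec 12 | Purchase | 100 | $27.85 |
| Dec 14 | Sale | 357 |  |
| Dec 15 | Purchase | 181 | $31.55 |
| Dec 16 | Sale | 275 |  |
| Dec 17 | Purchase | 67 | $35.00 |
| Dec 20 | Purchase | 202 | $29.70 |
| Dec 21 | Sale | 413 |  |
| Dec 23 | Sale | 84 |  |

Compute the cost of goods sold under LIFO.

COGS = $33,028.55

Dec 14, 357 sold [LIFO — newest first]: 100 @ $27.85 + 257 @ $30.40 = $10,597.80
Dec 16, 275 sold [LIFO — newest first]: 181 @ $31.55 + 46 @ $30.40 + 48 @ $25.20 = $8,318.55
Dec 21, 413 sold [LIFO — newest first]: 202 @ $29.70 + 67 @ $35.00 + 144 @ $25.20 = $11,973.20
Dec 23, 84 sold [LIFO — newest first]: 47 @ $25.20 + 37 @ $25.80 = $2,139.00
Total COGS = $10,597.80 + $8,318.55 + $11,973.20 + $2,139.00 = $33,028.55
Ending inventory: 146 @ $25.80 = $3,766.80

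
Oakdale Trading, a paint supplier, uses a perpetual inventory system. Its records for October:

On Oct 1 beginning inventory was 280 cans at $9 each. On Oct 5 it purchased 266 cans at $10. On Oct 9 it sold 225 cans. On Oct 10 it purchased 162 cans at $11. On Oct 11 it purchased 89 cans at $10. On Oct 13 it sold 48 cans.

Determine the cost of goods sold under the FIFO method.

Oct 9, 225 sold [FIFO — oldest first]: 225 @ $9 = $2,025
Oct 13, 48 sold [FIFO — oldest first]: 48 @ $9 = $432
Total COGS = $2,025 + $432 = $2,457
Ending inventory: 7 @ $9 + 266 @ $10 + 162 @ $11 + 89 @ $10 = $5,395

COGS = $2,457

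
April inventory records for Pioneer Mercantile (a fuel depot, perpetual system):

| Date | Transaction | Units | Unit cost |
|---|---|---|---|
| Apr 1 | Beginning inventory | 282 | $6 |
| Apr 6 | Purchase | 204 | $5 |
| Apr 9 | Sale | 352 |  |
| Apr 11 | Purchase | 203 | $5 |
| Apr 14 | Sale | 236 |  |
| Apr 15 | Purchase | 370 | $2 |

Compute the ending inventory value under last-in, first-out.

Ending inventory = $1,346

Apr 9, 352 sold [LIFO — newest first]: 204 @ $5 + 148 @ $6 = $1,908
Apr 14, 236 sold [LIFO — newest first]: 203 @ $5 + 33 @ $6 = $1,213
Total COGS = $1,908 + $1,213 = $3,121
Ending inventory: 101 @ $6 + 370 @ $2 = $1,346
Check: goods available $4,467 = COGS $3,121 + ending $1,346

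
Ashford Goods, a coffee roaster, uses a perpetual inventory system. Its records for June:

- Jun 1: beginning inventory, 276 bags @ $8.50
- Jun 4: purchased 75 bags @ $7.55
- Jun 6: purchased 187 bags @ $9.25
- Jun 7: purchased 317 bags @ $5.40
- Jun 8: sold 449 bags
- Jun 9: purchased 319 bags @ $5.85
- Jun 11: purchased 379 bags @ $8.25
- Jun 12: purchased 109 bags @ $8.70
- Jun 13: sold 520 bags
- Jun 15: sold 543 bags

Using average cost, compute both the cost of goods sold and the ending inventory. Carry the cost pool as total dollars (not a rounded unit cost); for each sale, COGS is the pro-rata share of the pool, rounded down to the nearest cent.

After Jun 1: 276 on hand, pool $2,346.00 (≈ $8.5000 each)
After Jun 4: 351 on hand, pool $2,912.25 (≈ $8.2970 each)
After Jun 6: 538 on hand, pool $4,642.00 (≈ $8.6283 each)
After Jun 7: 855 on hand, pool $6,353.80 (≈ $7.4313 each)
Jun 8, sell 449: 449/855 × $6,353.80 → $3,336.67
After Jun 9: 725 on hand, pool $4,883.28 (≈ $6.7356 each)
After Jun 11: 1104 on hand, pool $8,010.03 (≈ $7.2555 each)
After Jun 12: 1213 on hand, pool $8,958.33 (≈ $7.3853 each)
Jun 13, sell 520: 520/1213 × $8,958.33 → $3,840.33
Jun 15, sell 543: 543/693 × $5,118.00 → $4,010.20
Total COGS = $3,336.67 + $3,840.33 + $4,010.20 = $11,187.20
Ending inventory (cost pool remaining) = $1,107.80

COGS = $11,187.20; ending inventory = $1,107.80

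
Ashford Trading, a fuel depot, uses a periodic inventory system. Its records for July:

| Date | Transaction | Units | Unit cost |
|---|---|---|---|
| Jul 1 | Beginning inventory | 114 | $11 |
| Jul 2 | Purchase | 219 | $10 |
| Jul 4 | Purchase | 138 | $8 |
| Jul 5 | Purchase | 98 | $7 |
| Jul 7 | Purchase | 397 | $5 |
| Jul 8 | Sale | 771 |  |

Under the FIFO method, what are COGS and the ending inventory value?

Jul 8, 771 sold [FIFO — oldest first]: 114 @ $11 + 219 @ $10 + 138 @ $8 + 98 @ $7 + 202 @ $5 = $6,244
Ending inventory: 195 @ $5 = $975

COGS = $6,244; ending inventory = $975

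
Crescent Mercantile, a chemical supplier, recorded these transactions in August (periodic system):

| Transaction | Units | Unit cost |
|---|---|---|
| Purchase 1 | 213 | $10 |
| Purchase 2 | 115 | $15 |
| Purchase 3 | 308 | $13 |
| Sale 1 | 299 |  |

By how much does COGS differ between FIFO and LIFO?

$467

FIFO COGS: 213 @ $10 + 86 @ $15 = $3,420
LIFO COGS: 299 @ $13 = $3,887
Difference = |$3,420 − $3,887| = $467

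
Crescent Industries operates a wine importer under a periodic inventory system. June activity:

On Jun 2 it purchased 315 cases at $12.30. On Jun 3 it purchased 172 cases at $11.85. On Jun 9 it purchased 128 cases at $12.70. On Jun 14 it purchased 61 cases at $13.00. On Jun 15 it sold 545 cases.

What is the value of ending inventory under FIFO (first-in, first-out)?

Ending inventory = $1,682.00

Jun 15, 545 sold [FIFO — oldest first]: 315 @ $12.30 + 172 @ $11.85 + 58 @ $12.70 = $6,649.30
Ending inventory: 70 @ $12.70 + 61 @ $13.00 = $1,682.00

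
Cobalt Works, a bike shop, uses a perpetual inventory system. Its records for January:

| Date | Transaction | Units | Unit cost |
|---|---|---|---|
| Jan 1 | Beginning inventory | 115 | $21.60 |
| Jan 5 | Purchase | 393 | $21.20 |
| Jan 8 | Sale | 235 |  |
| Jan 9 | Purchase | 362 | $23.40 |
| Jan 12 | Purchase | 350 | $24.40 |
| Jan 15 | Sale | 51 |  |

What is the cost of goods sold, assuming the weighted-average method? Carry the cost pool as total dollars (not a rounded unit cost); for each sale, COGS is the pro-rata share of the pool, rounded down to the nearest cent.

COGS = $6,184.97

After Jan 1: 115 on hand, pool $2,484.00 (≈ $21.6000 each)
After Jan 5: 508 on hand, pool $10,815.60 (≈ $21.2906 each)
Jan 8, sell 235: 235/508 × $10,815.60 → $5,003.27
After Jan 9: 635 on hand, pool $14,283.13 (≈ $22.4931 each)
After Jan 12: 985 on hand, pool $22,823.13 (≈ $23.1707 each)
Jan 15, sell 51: 51/985 × $22,823.13 → $1,181.70
Total COGS = $5,003.27 + $1,181.70 = $6,184.97
Ending inventory (cost pool remaining) = $21,641.43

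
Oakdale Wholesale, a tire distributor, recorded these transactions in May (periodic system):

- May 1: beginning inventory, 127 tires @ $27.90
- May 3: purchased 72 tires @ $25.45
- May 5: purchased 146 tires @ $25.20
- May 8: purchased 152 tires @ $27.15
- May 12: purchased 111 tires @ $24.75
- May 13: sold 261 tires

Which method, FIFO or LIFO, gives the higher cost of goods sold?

FIFO

FIFO COGS: 127 @ $27.90 + 72 @ $25.45 + 62 @ $25.20 = $6,938.10
LIFO COGS: 111 @ $24.75 + 150 @ $27.15 = $6,819.75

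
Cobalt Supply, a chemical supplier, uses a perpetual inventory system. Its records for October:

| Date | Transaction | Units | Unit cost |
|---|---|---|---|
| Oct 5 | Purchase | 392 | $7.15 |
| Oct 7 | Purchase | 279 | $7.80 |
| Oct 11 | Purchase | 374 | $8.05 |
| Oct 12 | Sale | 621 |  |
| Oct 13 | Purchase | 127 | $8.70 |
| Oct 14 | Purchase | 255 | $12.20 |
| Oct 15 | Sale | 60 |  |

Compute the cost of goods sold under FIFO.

Oct 12, 621 sold [FIFO — oldest first]: 392 @ $7.15 + 229 @ $7.80 = $4,589.00
Oct 15, 60 sold [FIFO — oldest first]: 50 @ $7.80 + 10 @ $8.05 = $470.50
Total COGS = $4,589.00 + $470.50 = $5,059.50
Ending inventory: 364 @ $8.05 + 127 @ $8.70 + 255 @ $12.20 = $7,146.10

COGS = $5,059.50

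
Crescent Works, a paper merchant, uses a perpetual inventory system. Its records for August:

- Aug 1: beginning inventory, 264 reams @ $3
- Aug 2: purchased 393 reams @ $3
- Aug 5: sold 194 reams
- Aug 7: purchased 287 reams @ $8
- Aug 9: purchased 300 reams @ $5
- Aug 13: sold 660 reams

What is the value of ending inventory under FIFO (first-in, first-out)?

Aug 5, 194 sold [FIFO — oldest first]: 194 @ $3 = $582
Aug 13, 660 sold [FIFO — oldest first]: 70 @ $3 + 393 @ $3 + 197 @ $8 = $2,965
Total COGS = $582 + $2,965 = $3,547
Ending inventory: 90 @ $8 + 300 @ $5 = $2,220
Check: goods available $5,767 = COGS $3,547 + ending $2,220

Ending inventory = $2,220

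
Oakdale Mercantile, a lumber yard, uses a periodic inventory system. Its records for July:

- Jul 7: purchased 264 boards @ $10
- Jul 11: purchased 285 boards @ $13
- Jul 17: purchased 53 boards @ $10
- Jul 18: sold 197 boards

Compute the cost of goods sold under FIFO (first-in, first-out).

Jul 18, 197 sold [FIFO — oldest first]: 197 @ $10 = $1,970
Ending inventory: 67 @ $10 + 285 @ $13 + 53 @ $10 = $4,905
Check: goods available $6,875 = COGS $1,970 + ending $4,905

COGS = $1,970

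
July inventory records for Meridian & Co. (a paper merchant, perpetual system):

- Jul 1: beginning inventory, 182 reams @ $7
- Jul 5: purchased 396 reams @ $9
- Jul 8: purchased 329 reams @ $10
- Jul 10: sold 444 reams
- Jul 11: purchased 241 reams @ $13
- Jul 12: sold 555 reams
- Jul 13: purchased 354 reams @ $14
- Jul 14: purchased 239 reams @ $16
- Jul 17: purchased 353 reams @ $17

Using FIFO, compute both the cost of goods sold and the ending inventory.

Jul 10, 444 sold [FIFO — oldest first]: 182 @ $7 + 262 @ $9 = $3,632
Jul 12, 555 sold [FIFO — oldest first]: 134 @ $9 + 329 @ $10 + 92 @ $13 = $5,692
Total COGS = $3,632 + $5,692 = $9,324
Ending inventory: 149 @ $13 + 354 @ $14 + 239 @ $16 + 353 @ $17 = $16,718
Check: goods available $26,042 = COGS $9,324 + ending $16,718

COGS = $9,324; ending inventory = $16,718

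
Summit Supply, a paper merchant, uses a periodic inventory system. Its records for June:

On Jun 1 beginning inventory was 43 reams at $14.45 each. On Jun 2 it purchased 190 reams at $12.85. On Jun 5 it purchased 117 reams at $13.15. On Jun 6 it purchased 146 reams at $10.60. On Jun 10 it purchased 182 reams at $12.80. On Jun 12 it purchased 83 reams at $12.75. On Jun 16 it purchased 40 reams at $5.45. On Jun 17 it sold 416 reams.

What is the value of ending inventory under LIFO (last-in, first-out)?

Ending inventory = $4,972.40

Jun 17, 416 sold [LIFO — newest first]: 40 @ $5.45 + 83 @ $12.75 + 182 @ $12.80 + 111 @ $10.60 = $4,782.45
Ending inventory: 43 @ $14.45 + 190 @ $12.85 + 117 @ $13.15 + 35 @ $10.60 = $4,972.40
Check: goods available $9,754.85 = COGS $4,782.45 + ending $4,972.40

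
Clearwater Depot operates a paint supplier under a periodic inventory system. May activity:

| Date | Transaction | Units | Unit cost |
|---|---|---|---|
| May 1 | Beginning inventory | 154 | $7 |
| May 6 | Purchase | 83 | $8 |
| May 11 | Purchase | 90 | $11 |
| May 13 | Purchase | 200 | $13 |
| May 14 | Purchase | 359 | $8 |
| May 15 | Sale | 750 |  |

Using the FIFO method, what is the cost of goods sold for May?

May 15, 750 sold [FIFO — oldest first]: 154 @ $7 + 83 @ $8 + 90 @ $11 + 200 @ $13 + 223 @ $8 = $7,116
Ending inventory: 136 @ $8 = $1,088

COGS = $7,116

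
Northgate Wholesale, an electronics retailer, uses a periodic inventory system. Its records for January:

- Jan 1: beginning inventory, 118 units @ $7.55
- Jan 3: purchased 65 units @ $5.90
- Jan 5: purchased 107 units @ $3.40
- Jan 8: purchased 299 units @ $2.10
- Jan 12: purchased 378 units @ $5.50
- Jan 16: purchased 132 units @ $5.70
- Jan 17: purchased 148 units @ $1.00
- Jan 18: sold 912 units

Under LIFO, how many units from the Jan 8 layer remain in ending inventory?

45

Jan 18, 912 sold [LIFO — newest first]: 148 @ $1.00 + 132 @ $5.70 + 378 @ $5.50 + 254 @ $2.10 = $3,512.80
Ending inventory: 118 @ $7.55 + 65 @ $5.90 + 107 @ $3.40 + 45 @ $2.10 = $1,732.70
Check: goods available $5,245.50 = COGS $3,512.80 + ending $1,732.70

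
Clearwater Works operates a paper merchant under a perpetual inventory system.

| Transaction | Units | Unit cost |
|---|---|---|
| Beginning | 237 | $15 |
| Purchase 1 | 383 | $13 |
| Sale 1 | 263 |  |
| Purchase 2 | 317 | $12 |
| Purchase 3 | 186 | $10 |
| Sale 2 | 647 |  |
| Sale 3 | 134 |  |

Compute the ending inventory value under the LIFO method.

Sale 1 (263) [LIFO — newest first]: 263 @ $13 = $3,419
Sale 2 (647) [LIFO — newest first]: 186 @ $10 + 317 @ $12 + 120 @ $13 + 24 @ $15 = $7,584
Sale 3 (134) [LIFO — newest first]: 134 @ $15 = $2,010
Total COGS = $3,419 + $7,584 + $2,010 = $13,013
Ending inventory: 79 @ $15 = $1,185

Ending inventory = $1,185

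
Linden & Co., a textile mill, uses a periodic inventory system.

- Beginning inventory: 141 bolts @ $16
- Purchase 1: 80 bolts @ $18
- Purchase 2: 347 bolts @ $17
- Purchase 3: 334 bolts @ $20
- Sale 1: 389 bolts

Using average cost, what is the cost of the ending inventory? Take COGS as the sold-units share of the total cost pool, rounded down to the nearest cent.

Ending inventory = $9,256.19

Sale 1, sell 389: 389/902 × $16,275.00 → $7,018.81
Ending inventory (cost pool remaining) = $9,256.19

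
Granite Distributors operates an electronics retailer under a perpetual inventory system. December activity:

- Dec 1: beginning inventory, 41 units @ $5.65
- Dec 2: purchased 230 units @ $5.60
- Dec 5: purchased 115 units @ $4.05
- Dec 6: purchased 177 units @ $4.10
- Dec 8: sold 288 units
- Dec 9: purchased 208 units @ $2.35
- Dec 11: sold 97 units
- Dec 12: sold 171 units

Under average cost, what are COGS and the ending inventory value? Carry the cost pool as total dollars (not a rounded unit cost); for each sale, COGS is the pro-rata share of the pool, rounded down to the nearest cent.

After Dec 1: 41 on hand, pool $231.65 (≈ $5.6500 each)
After Dec 2: 271 on hand, pool $1,519.65 (≈ $5.6076 each)
After Dec 5: 386 on hand, pool $1,985.40 (≈ $5.1435 each)
After Dec 6: 563 on hand, pool $2,711.10 (≈ $4.8155 each)
Dec 8, sell 288: 288/563 × $2,711.10 → $1,386.85
After Dec 9: 483 on hand, pool $1,813.05 (≈ $3.7537 each)
Dec 11, sell 97: 97/483 × $1,813.05 → $364.11
Dec 12, sell 171: 171/386 × $1,448.94 → $641.88
Total COGS = $1,386.85 + $364.11 + $641.88 = $2,392.84
Ending inventory (cost pool remaining) = $807.06
Check: goods available $3,199.90 = COGS $2,392.84 + ending $807.06

COGS = $2,392.84; ending inventory = $807.06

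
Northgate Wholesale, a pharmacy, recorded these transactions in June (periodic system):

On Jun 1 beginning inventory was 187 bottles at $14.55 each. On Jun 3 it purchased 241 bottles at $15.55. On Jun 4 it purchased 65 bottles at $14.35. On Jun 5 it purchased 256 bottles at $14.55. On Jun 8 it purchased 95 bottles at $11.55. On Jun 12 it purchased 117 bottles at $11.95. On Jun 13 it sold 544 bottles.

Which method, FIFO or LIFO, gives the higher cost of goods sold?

FIFO

FIFO COGS: 187 @ $14.55 + 241 @ $15.55 + 65 @ $14.35 + 51 @ $14.55 = $8,143.20
LIFO COGS: 117 @ $11.95 + 95 @ $11.55 + 256 @ $14.55 + 65 @ $14.35 + 11 @ $15.55 = $7,324.00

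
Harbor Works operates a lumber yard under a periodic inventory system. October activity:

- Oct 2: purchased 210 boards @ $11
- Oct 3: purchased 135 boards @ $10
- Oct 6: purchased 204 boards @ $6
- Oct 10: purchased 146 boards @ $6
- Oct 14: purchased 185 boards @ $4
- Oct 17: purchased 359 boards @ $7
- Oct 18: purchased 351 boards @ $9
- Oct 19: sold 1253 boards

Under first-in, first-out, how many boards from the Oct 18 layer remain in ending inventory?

Oct 19, 1253 sold [FIFO — oldest first]: 210 @ $11 + 135 @ $10 + 204 @ $6 + 146 @ $6 + 185 @ $4 + 359 @ $7 + 14 @ $9 = $9,139
Ending inventory: 337 @ $9 = $3,033

337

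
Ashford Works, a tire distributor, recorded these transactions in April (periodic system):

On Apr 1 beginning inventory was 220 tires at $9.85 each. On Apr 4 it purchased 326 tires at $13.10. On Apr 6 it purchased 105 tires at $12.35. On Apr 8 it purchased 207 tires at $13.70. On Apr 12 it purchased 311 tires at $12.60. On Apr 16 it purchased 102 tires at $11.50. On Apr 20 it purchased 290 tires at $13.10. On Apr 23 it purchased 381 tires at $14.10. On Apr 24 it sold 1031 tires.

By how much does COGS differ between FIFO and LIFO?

$844.85

FIFO COGS: 220 @ $9.85 + 326 @ $13.10 + 105 @ $12.35 + 207 @ $13.70 + 173 @ $12.60 = $12,750.05
LIFO COGS: 381 @ $14.10 + 290 @ $13.10 + 102 @ $11.50 + 258 @ $12.60 = $13,594.90
Difference = |$12,750.05 − $13,594.90| = $844.85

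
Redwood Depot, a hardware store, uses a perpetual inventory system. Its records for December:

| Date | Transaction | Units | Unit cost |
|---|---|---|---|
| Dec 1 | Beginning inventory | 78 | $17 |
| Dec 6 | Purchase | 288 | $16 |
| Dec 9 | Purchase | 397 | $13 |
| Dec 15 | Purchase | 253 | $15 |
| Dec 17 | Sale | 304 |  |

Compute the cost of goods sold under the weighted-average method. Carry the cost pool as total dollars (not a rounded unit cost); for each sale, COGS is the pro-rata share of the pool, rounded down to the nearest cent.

After Dec 1: 78 on hand, pool $1,326.00 (≈ $17.0000 each)
After Dec 6: 366 on hand, pool $5,934.00 (≈ $16.2131 each)
After Dec 9: 763 on hand, pool $11,095.00 (≈ $14.5413 each)
After Dec 15: 1016 on hand, pool $14,890.00 (≈ $14.6555 each)
Dec 17, sell 304: 304/1016 × $14,890.00 → $4,455.27
Ending inventory (cost pool remaining) = $10,434.73

COGS = $4,455.27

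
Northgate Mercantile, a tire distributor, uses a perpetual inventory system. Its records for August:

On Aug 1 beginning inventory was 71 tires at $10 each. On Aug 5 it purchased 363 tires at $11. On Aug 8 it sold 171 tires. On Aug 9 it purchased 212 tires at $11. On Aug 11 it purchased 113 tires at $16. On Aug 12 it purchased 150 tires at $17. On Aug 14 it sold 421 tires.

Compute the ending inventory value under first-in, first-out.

Aug 8, 171 sold [FIFO — oldest first]: 71 @ $10 + 100 @ $11 = $1,810
Aug 14, 421 sold [FIFO — oldest first]: 263 @ $11 + 158 @ $11 = $4,631
Total COGS = $1,810 + $4,631 = $6,441
Ending inventory: 54 @ $11 + 113 @ $16 + 150 @ $17 = $4,952

Ending inventory = $4,952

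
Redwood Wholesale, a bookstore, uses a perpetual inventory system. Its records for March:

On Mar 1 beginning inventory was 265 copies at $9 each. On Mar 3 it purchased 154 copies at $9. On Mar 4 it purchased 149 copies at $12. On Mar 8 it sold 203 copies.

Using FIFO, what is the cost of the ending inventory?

Mar 8, 203 sold [FIFO — oldest first]: 203 @ $9 = $1,827
Ending inventory: 62 @ $9 + 154 @ $9 + 149 @ $12 = $3,732

Ending inventory = $3,732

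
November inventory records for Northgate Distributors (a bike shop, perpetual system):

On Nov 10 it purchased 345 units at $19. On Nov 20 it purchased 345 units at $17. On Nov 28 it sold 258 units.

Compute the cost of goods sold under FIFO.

Nov 28, 258 sold [FIFO — oldest first]: 258 @ $19 = $4,902
Ending inventory: 87 @ $19 + 345 @ $17 = $7,518

COGS = $4,902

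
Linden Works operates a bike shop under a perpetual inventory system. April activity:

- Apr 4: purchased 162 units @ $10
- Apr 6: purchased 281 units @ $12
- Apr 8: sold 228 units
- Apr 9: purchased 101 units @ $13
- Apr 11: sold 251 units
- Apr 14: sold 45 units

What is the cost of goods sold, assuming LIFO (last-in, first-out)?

Apr 8, 228 sold [LIFO — newest first]: 228 @ $12 = $2,736
Apr 11, 251 sold [LIFO — newest first]: 101 @ $13 + 53 @ $12 + 97 @ $10 = $2,919
Apr 14, 45 sold [LIFO — newest first]: 45 @ $10 = $450
Total COGS = $2,736 + $2,919 + $450 = $6,105
Ending inventory: 20 @ $10 = $200

COGS = $6,105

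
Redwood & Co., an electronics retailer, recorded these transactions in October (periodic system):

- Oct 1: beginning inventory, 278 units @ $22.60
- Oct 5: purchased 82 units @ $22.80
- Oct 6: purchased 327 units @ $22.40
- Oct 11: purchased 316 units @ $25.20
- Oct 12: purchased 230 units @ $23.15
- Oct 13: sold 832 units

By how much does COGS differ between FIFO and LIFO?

FIFO COGS: 278 @ $22.60 + 82 @ $22.80 + 327 @ $22.40 + 145 @ $25.20 = $19,131.20
LIFO COGS: 230 @ $23.15 + 316 @ $25.20 + 286 @ $22.40 = $19,694.10
Difference = |$19,131.20 − $19,694.10| = $562.90

$562.90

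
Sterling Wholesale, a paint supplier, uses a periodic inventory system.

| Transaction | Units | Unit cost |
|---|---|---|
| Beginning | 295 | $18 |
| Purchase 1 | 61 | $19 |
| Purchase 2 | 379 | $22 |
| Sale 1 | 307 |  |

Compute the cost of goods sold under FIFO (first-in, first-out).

COGS = $5,538

Sale 1 (307) [FIFO — oldest first]: 295 @ $18 + 12 @ $19 = $5,538
Ending inventory: 49 @ $19 + 379 @ $22 = $9,269
Check: goods available $14,807 = COGS $5,538 + ending $9,269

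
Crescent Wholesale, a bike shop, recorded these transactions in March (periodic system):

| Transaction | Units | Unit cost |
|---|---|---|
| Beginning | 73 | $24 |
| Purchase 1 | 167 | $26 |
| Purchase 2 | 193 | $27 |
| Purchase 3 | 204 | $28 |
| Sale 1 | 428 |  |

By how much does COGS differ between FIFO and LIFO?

FIFO COGS: 73 @ $24 + 167 @ $26 + 188 @ $27 = $11,170
LIFO COGS: 204 @ $28 + 193 @ $27 + 31 @ $26 = $11,729
Difference = |$11,170 − $11,729| = $559

$559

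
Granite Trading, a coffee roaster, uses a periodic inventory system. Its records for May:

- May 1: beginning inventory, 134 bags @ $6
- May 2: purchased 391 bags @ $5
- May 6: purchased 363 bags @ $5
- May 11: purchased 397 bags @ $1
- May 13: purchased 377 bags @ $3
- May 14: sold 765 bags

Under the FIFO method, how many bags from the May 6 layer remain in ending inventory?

123

May 14, 765 sold [FIFO — oldest first]: 134 @ $6 + 391 @ $5 + 240 @ $5 = $3,959
Ending inventory: 123 @ $5 + 397 @ $1 + 377 @ $3 = $2,143
Check: goods available $6,102 = COGS $3,959 + ending $2,143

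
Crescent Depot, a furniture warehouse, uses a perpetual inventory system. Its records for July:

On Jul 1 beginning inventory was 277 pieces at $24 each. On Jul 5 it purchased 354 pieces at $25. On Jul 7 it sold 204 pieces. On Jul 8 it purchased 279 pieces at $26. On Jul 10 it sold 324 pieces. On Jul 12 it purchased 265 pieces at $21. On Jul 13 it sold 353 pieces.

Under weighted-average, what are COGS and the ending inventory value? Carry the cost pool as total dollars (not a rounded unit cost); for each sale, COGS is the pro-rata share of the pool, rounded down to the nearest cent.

After Jul 1: 277 on hand, pool $6,648.00 (≈ $24.0000 each)
After Jul 5: 631 on hand, pool $15,498.00 (≈ $24.5610 each)
Jul 7, sell 204: 204/631 × $15,498.00 → $5,010.44
After Jul 8: 706 on hand, pool $17,741.56 (≈ $25.1297 each)
Jul 10, sell 324: 324/706 × $17,741.56 → $8,142.01
After Jul 12: 647 on hand, pool $15,164.55 (≈ $23.4383 each)
Jul 13, sell 353: 353/647 × $15,164.55 → $8,273.70
Total COGS = $5,010.44 + $8,142.01 + $8,273.70 = $21,426.15
Ending inventory (cost pool remaining) = $6,890.85

COGS = $21,426.15; ending inventory = $6,890.85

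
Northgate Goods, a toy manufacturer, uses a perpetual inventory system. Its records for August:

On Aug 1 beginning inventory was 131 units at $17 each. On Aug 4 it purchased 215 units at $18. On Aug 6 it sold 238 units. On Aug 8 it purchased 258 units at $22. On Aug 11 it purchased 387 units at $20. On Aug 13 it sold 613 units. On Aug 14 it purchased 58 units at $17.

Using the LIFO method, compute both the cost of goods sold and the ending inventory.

COGS = $16,973; ending inventory = $3,526

Aug 6, 238 sold [LIFO — newest first]: 215 @ $18 + 23 @ $17 = $4,261
Aug 13, 613 sold [LIFO — newest first]: 387 @ $20 + 226 @ $22 = $12,712
Total COGS = $4,261 + $12,712 = $16,973
Ending inventory: 108 @ $17 + 32 @ $22 + 58 @ $17 = $3,526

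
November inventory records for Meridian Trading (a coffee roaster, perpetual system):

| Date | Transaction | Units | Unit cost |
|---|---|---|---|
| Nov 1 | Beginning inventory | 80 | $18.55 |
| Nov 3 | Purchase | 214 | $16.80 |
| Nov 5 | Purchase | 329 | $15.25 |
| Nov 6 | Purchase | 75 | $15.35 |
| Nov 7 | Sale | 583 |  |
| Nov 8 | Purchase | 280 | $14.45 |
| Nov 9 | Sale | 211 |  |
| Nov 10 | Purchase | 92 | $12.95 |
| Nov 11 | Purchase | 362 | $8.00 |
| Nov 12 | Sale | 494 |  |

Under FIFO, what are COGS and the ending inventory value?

Nov 7, 583 sold [FIFO — oldest first]: 80 @ $18.55 + 214 @ $16.80 + 289 @ $15.25 = $9,486.45
Nov 9, 211 sold [FIFO — oldest first]: 40 @ $15.25 + 75 @ $15.35 + 96 @ $14.45 = $3,148.45
Nov 12, 494 sold [FIFO — oldest first]: 184 @ $14.45 + 92 @ $12.95 + 218 @ $8.00 = $5,594.20
Total COGS = $9,486.45 + $3,148.45 + $5,594.20 = $18,229.10
Ending inventory: 144 @ $8.00 = $1,152.00

COGS = $18,229.10; ending inventory = $1,152.00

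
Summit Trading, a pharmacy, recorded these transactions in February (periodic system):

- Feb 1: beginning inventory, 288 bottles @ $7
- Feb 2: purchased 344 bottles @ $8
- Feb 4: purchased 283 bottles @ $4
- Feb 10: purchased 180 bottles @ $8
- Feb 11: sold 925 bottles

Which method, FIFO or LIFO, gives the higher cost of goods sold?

FIFO COGS: 288 @ $7 + 344 @ $8 + 283 @ $4 + 10 @ $8 = $5,980
LIFO COGS: 180 @ $8 + 283 @ $4 + 344 @ $8 + 118 @ $7 = $6,150

LIFO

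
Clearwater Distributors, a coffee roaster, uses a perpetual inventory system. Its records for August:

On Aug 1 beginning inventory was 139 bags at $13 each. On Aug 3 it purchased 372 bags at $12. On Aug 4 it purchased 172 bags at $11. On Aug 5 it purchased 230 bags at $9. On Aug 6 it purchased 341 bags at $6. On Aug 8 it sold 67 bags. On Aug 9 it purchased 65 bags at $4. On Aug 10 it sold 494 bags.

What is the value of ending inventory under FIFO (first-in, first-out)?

Ending inventory = $5,718

Aug 8, 67 sold [FIFO — oldest first]: 67 @ $13 = $871
Aug 10, 494 sold [FIFO — oldest first]: 72 @ $13 + 372 @ $12 + 50 @ $11 = $5,950
Total COGS = $871 + $5,950 = $6,821
Ending inventory: 122 @ $11 + 230 @ $9 + 341 @ $6 + 65 @ $4 = $5,718
Check: goods available $12,539 = COGS $6,821 + ending $5,718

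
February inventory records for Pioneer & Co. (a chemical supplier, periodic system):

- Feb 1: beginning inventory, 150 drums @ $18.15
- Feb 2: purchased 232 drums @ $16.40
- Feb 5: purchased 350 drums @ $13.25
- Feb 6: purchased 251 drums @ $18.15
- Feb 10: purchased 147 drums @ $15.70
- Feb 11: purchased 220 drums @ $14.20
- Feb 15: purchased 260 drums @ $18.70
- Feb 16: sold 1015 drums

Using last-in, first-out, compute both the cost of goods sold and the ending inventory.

Feb 16, 1015 sold [LIFO — newest first]: 260 @ $18.70 + 220 @ $14.20 + 147 @ $15.70 + 251 @ $18.15 + 137 @ $13.25 = $16,664.80
Ending inventory: 150 @ $18.15 + 232 @ $16.40 + 213 @ $13.25 = $9,349.55

COGS = $16,664.80; ending inventory = $9,349.55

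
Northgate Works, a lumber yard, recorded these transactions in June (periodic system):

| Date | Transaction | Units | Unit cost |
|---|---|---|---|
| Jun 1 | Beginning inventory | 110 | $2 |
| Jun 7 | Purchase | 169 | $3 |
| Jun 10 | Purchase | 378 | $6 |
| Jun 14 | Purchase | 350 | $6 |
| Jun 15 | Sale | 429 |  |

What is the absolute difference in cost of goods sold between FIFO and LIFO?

FIFO COGS: 110 @ $2 + 169 @ $3 + 150 @ $6 = $1,627
LIFO COGS: 350 @ $6 + 79 @ $6 = $2,574
Difference = |$1,627 − $2,574| = $947

$947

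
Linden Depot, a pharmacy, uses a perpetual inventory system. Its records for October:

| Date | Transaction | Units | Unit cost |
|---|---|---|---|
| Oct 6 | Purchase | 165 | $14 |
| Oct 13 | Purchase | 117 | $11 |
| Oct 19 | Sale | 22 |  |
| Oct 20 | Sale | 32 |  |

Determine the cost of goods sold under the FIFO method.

Oct 19, 22 sold [FIFO — oldest first]: 22 @ $14 = $308
Oct 20, 32 sold [FIFO — oldest first]: 32 @ $14 = $448
Total COGS = $308 + $448 = $756
Ending inventory: 111 @ $14 + 117 @ $11 = $2,841
Check: goods available $3,597 = COGS $756 + ending $2,841

COGS = $756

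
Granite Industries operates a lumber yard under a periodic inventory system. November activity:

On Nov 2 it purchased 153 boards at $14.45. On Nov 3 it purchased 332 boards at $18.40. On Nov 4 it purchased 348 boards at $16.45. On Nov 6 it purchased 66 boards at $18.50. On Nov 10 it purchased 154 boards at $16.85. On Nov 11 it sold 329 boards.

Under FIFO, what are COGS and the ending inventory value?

Nov 11, 329 sold [FIFO — oldest first]: 153 @ $14.45 + 176 @ $18.40 = $5,449.25
Ending inventory: 156 @ $18.40 + 348 @ $16.45 + 66 @ $18.50 + 154 @ $16.85 = $12,410.90
Check: goods available $17,860.15 = COGS $5,449.25 + ending $12,410.90

COGS = $5,449.25; ending inventory = $12,410.90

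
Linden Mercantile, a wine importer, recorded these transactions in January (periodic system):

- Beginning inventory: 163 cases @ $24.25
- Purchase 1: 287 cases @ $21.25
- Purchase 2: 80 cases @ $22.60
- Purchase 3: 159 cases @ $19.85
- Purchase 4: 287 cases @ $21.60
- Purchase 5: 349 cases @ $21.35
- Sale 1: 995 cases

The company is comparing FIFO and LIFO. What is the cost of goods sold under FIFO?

COGS = $21,620.50

FIFO COGS: 163 @ $24.25 + 287 @ $21.25 + 80 @ $22.60 + 159 @ $19.85 + 287 @ $21.60 + 19 @ $21.35 = $21,620.50
LIFO COGS: 349 @ $21.35 + 287 @ $21.60 + 159 @ $19.85 + 80 @ $22.60 + 120 @ $21.25 = $21,164.50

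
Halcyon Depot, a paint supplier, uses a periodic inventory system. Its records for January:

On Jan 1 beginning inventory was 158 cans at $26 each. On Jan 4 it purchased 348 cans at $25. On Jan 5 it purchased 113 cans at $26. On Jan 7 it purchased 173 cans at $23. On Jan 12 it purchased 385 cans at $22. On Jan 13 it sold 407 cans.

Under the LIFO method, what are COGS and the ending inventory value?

Jan 13, 407 sold [LIFO — newest first]: 385 @ $22 + 22 @ $23 = $8,976
Ending inventory: 158 @ $26 + 348 @ $25 + 113 @ $26 + 151 @ $23 = $19,219
Check: goods available $28,195 = COGS $8,976 + ending $19,219

COGS = $8,976; ending inventory = $19,219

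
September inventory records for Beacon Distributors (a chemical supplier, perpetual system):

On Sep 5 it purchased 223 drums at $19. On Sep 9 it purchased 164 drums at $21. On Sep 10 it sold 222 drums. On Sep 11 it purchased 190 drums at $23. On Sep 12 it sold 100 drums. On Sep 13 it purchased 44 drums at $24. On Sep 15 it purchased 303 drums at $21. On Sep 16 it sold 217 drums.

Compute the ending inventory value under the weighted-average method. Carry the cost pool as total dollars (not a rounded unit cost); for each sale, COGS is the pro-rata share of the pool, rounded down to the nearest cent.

After Sep 5: 223 on hand, pool $4,237.00 (≈ $19.0000 each)
After Sep 9: 387 on hand, pool $7,681.00 (≈ $19.8475 each)
Sep 10, sell 222: 222/387 × $7,681.00 → $4,406.15
After Sep 11: 355 on hand, pool $7,644.85 (≈ $21.5348 each)
Sep 12, sell 100: 100/355 × $7,644.85 → $2,153.47
After Sep 13: 299 on hand, pool $6,547.38 (≈ $21.8976 each)
After Sep 15: 602 on hand, pool $12,910.38 (≈ $21.4458 each)
Sep 16, sell 217: 217/602 × $12,910.38 → $4,653.74
Total COGS = $4,406.15 + $2,153.47 + $4,653.74 = $11,213.36
Ending inventory (cost pool remaining) = $8,256.64

Ending inventory = $8,256.64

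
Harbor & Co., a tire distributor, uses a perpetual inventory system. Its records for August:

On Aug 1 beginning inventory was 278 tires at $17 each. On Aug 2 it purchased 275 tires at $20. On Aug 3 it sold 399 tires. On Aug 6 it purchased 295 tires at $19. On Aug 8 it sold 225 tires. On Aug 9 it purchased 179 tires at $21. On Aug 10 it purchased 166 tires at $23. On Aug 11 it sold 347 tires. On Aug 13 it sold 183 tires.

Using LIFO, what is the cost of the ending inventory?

Ending inventory = $663

Aug 3, 399 sold [LIFO — newest first]: 275 @ $20 + 124 @ $17 = $7,608
Aug 8, 225 sold [LIFO — newest first]: 225 @ $19 = $4,275
Aug 11, 347 sold [LIFO — newest first]: 166 @ $23 + 179 @ $21 + 2 @ $19 = $7,615
Aug 13, 183 sold [LIFO — newest first]: 68 @ $19 + 115 @ $17 = $3,247
Total COGS = $7,608 + $4,275 + $7,615 + $3,247 = $22,745
Ending inventory: 39 @ $17 = $663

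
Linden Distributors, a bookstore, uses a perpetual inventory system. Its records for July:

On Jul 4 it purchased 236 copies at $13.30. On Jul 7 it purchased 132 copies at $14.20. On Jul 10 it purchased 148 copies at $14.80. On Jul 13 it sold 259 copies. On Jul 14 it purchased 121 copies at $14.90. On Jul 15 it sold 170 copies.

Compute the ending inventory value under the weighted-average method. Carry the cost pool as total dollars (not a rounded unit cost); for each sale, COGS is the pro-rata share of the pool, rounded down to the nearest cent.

After Jul 4: 236 on hand, pool $3,138.80 (≈ $13.3000 each)
After Jul 7: 368 on hand, pool $5,013.20 (≈ $13.6228 each)
After Jul 10: 516 on hand, pool $7,203.60 (≈ $13.9605 each)
Jul 13, sell 259: 259/516 × $7,203.60 → $3,615.76
After Jul 14: 378 on hand, pool $5,390.74 (≈ $14.2612 each)
Jul 15, sell 170: 170/378 × $5,390.74 → $2,424.40
Total COGS = $3,615.76 + $2,424.40 = $6,040.16
Ending inventory (cost pool remaining) = $2,966.34

Ending inventory = $2,966.34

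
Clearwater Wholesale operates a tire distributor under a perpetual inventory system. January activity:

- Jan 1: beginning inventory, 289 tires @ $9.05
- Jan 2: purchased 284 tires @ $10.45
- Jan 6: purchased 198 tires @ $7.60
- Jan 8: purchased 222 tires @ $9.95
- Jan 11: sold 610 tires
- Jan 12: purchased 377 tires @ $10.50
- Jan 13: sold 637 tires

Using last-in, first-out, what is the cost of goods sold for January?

Jan 11, 610 sold [LIFO — newest first]: 222 @ $9.95 + 198 @ $7.60 + 190 @ $10.45 = $5,699.20
Jan 13, 637 sold [LIFO — newest first]: 377 @ $10.50 + 94 @ $10.45 + 166 @ $9.05 = $6,443.10
Total COGS = $5,699.20 + $6,443.10 = $12,142.30
Ending inventory: 123 @ $9.05 = $1,113.15

COGS = $12,142.30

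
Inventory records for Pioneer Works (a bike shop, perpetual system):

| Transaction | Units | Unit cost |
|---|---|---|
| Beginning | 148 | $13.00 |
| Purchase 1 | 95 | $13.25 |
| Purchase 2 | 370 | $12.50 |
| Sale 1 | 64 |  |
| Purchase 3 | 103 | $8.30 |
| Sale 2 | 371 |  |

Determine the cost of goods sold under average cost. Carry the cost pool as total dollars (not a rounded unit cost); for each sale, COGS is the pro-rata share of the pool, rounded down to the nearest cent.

COGS = $5,280.52

After Beginning: 148 on hand, pool $1,924.00 (≈ $13.0000 each)
After Purchase 1: 243 on hand, pool $3,182.75 (≈ $13.0977 each)
After Purchase 2: 613 on hand, pool $7,807.75 (≈ $12.7369 each)
Sale 1, sell 64: 64/613 × $7,807.75 → $815.16
After Purchase 3: 652 on hand, pool $7,847.49 (≈ $12.0360 each)
Sale 2, sell 371: 371/652 × $7,847.49 → $4,465.36
Total COGS = $815.16 + $4,465.36 = $5,280.52
Ending inventory (cost pool remaining) = $3,382.13
Check: goods available $8,662.65 = COGS $5,280.52 + ending $3,382.13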